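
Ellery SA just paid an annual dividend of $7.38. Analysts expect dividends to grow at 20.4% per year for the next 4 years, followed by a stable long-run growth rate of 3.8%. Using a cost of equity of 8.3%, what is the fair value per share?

$298.78

Two-stage DDM. Project D₁…D_4 at 0.204, terminal growth 0.038, discount at r = 0.083.
D_1 = 8.8855
D_2 = 10.6982
D_3 = 12.8806
D_4 = 15.5082
Terminal value at t=4: TV = D_5/(r−g) = 16.0975/(0.083−0.038) = 357.7232
P₀ = 8.8855/(1+0.083)^1 + 10.6982/(1+0.083)^2 + 12.8806/(1+0.083)^3 + 15.5082/(1+0.083)^4 + 357.7232/(1+0.083)^4 = 298.7752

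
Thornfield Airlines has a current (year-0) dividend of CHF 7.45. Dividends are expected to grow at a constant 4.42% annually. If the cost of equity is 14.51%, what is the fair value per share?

Gordon growth model: P₀ = D₁/(r − g). D₁ = 7.45 × (1 + 0.0442) = 7.7793.
P₀ = 7.7793 / (0.1451 − 0.0442) = 7.7793 / 0.1009 = 77.0990

CHF 77.10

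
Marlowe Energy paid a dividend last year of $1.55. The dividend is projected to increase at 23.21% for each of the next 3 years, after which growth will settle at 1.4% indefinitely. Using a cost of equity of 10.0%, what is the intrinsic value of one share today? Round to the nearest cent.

$31.54

Two-stage DDM. Project D₁…D_3 at 0.2321, terminal growth 0.014, discount at r = 0.1.
D_1 = 1.9098
D_2 = 2.3530
D_3 = 2.8991
Terminal value at t=3: TV = D_4/(r−g) = 2.9397/(0.1−0.014) = 34.1829
P₀ = 1.9098/(1+0.1)^1 + 2.3530/(1+0.1)^2 + 2.8991/(1+0.1)^3 + 34.1829/(1+0.1)^3 = 31.5411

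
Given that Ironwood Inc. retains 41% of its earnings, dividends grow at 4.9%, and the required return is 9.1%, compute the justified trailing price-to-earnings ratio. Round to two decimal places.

14.74

Payout ratio b = 1 − 0.41 = 0.59.
Justified trailing P/E = b(1+g)/(r−g) = 0.59×(1+0.049)/(0.091−0.049) = 14.7360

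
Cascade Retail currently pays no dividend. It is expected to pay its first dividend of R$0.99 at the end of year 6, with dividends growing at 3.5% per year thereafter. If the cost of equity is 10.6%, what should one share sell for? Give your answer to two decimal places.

Deferred-dividend DDM. At t=5 the remaining stream is a growing perpetuity with first payment D_6 = 0.99.
V_5 = D_6/(r−g) = 0.99/(0.106−0.035) = 13.9437
P₀ = V_5/(1+r)^5 = 13.9437/(1+0.106)^5 = 8.4256

R$8.43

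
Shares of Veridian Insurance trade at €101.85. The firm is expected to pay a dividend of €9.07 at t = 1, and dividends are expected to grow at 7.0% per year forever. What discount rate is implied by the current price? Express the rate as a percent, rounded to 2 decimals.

15.91%

Rearranging the constant-growth DDM: r = D₁/P₀ + g.
r = 9.0700 / 101.85 + 0.07 = 0.08905 + 0.07 = 0.15905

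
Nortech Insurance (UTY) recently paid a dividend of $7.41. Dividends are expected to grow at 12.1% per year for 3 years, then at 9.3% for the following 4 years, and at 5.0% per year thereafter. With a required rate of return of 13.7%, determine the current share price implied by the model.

Three-stage DDM. Project D₁…D_7; terminal Gordon value at t=7 with g = 0.05; discount at r = 0.137.
D_1 = 8.3066
D_2 = 9.3117
D_3 = 10.4384
D_4 = 11.4092
D_5 = 12.4703
D_6 = 13.6300
D_7 = 14.8976
TV_7 = 15.6425/(0.137−0.05) = 179.7984
P₀ = Σ Dₜ/(1+r)ᵗ + TV_7/(1+r)^7 = 120.5644

$120.56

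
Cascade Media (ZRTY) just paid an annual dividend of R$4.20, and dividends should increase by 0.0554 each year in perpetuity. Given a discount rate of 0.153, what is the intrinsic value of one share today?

Gordon growth model: P₀ = D₁/(r − g). D₁ = 4.20 × (1 + 0.0554) = 4.4327.
P₀ = 4.4327 / (0.153 − 0.0554) = 4.4327 / 0.0976 = 45.4168

R$45.42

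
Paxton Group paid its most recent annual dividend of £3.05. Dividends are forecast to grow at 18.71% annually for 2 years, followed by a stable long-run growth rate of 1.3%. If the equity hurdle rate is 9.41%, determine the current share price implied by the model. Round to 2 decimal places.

£51.75

Two-stage DDM. Project D₁…D_2 at 0.1871, terminal growth 0.013, discount at r = 0.0941.
D_1 = 3.6207
D_2 = 4.2981
Terminal value at t=2: TV = D_3/(r−g) = 4.3540/(0.0941−0.013) = 53.6862
P₀ = 3.6207/(1+0.0941)^1 + 4.2981/(1+0.0941)^2 + 53.6862/(1+0.0941)^2 = 51.7484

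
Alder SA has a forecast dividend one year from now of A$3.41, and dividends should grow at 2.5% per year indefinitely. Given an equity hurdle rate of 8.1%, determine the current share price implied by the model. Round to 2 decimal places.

A$60.89

Gordon growth model: P₀ = D₁/(r − g), with D₁ = 3.41 given directly.
P₀ = 3.4100 / (0.081 − 0.025) = 3.4100 / 0.056 = 60.8929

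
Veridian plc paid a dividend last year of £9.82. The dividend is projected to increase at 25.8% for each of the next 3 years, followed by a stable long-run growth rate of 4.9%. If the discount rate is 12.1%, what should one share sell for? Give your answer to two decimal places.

£239.46

Two-stage DDM. Project D₁…D_3 at 0.258, terminal growth 0.049, discount at r = 0.121.
D_1 = 12.3536
D_2 = 15.5408
D_3 = 19.5503
Terminal value at t=3: TV = D_4/(r−g) = 20.5083/(0.121−0.049) = 284.8370
P₀ = 12.3536/(1+0.121)^1 + 15.5408/(1+0.121)^2 + 19.5503/(1+0.121)^3 + 284.8370/(1+0.121)^3 = 239.4646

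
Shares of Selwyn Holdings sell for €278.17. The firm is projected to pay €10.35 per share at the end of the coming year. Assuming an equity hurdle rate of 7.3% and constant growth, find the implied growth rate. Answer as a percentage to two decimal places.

3.58%

From P₀ = D₁/(r − g), the implied growth is g = r − D₁/P₀.
g = 0.073 − 10.35/278.17 = 0.073 − 0.03721 = 0.03579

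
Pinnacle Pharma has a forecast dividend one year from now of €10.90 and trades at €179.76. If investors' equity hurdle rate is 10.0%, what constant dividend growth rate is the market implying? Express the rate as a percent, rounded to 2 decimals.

3.94%

From P₀ = D₁/(r − g), the implied growth is g = r − D₁/P₀.
g = 0.1 − 10.90/179.76 = 0.1 − 0.06064 = 0.03936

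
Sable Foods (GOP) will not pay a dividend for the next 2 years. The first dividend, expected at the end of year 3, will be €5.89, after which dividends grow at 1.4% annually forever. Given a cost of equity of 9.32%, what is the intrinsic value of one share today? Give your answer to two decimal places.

€62.23

Deferred-dividend DDM. At t=2 the remaining stream is a growing perpetuity with first payment D_3 = 5.89.
V_2 = D_3/(r−g) = 5.89/(0.0932−0.014) = 74.3687
P₀ = V_2/(1+r)^2 = 74.3687/(1+0.0932)^2 = 62.2287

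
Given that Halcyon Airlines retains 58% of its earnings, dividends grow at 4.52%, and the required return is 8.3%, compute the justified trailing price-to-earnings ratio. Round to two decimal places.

Payout ratio b = 1 − 0.58 = 0.42.
Justified trailing P/E = b(1+g)/(r−g) = 0.42×(1+0.0452)/(0.083−0.0452) = 11.6133

11.61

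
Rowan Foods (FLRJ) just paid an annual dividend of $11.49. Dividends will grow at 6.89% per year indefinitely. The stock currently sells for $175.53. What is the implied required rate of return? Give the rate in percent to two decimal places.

Rearranging the constant-growth DDM: r = D₁/P₀ + g.
D₁ = 11.49 × (1 + 0.0689) = 12.2817.
r = 12.2817 / 175.53 + 0.0689 = 0.06997 + 0.0689 = 0.13887

13.89%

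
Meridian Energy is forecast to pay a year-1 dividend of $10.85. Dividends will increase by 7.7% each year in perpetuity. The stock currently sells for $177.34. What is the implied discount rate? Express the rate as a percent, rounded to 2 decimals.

Rearranging the constant-growth DDM: r = D₁/P₀ + g.
r = 10.8500 / 177.34 + 0.077 = 0.06118 + 0.077 = 0.13818

13.82%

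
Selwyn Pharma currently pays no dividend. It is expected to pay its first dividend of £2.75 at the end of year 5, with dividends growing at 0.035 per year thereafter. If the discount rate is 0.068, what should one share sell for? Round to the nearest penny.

£64.05

Deferred-dividend DDM. At t=4 the remaining stream is a growing perpetuity with first payment D_5 = 2.75.
V_4 = D_5/(r−g) = 2.75/(0.068−0.035) = 83.3333
P₀ = V_4/(1+r)^4 = 83.3333/(1+0.068)^4 = 64.0522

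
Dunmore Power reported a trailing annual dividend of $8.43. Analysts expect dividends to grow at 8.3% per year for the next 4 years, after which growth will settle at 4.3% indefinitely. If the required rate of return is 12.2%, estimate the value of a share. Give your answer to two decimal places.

$127.50

Two-stage DDM. Project D₁…D_4 at 0.083, terminal growth 0.043, discount at r = 0.122.
D_1 = 9.1297
D_2 = 9.8875
D_3 = 10.7081
D_4 = 11.5969
Terminal value at t=4: TV = D_5/(r−g) = 12.0956/(0.122−0.043) = 153.1083
P₀ = 9.1297/(1+0.122)^1 + 9.8875/(1+0.122)^2 + 10.7081/(1+0.122)^3 + 11.5969/(1+0.122)^4 + 153.1083/(1+0.122)^4 = 127.5010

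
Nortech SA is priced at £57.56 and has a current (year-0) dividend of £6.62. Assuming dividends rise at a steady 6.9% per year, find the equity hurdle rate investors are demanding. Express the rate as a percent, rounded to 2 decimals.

19.19%

Rearranging the constant-growth DDM: r = D₁/P₀ + g.
D₁ = 6.62 × (1 + 0.069) = 7.0768.
r = 7.0768 / 57.56 + 0.069 = 0.12295 + 0.069 = 0.19195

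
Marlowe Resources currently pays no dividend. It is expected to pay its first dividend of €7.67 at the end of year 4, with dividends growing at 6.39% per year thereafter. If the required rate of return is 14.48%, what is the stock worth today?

Deferred-dividend DDM. At t=3 the remaining stream is a growing perpetuity with first payment D_4 = 7.67.
V_3 = D_4/(r−g) = 7.67/(0.1448−0.0639) = 94.8084
P₀ = V_3/(1+r)^3 = 94.8084/(1+0.1448)^3 = 63.1914

€63.19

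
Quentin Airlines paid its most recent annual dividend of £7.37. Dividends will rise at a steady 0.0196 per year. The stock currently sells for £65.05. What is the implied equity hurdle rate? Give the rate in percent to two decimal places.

13.51%

Rearranging the constant-growth DDM: r = D₁/P₀ + g.
D₁ = 7.37 × (1 + 0.0196) = 7.5145.
r = 7.5145 / 65.05 + 0.0196 = 0.11552 + 0.0196 = 0.13512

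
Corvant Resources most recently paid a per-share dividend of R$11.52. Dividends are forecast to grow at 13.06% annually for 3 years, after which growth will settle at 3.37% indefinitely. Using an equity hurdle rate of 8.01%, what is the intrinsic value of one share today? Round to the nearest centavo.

Two-stage DDM. Project D₁…D_3 at 0.1306, terminal growth 0.0337, discount at r = 0.0801.
D_1 = 13.0245
D_2 = 14.7255
D_3 = 16.6487
Terminal value at t=3: TV = D_4/(r−g) = 17.2097/(0.0801−0.0337) = 370.8993
P₀ = 13.0245/(1+0.0801)^1 + 14.7255/(1+0.0801)^2 + 16.6487/(1+0.0801)^3 + 370.8993/(1+0.0801)^3 = 332.2436

R$332.24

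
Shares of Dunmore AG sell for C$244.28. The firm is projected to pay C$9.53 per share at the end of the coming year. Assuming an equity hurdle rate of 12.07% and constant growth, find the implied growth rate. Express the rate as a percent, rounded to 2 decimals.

From P₀ = D₁/(r − g), the implied growth is g = r − D₁/P₀.
g = 0.1207 − 9.53/244.28 = 0.1207 − 0.03901 = 0.08169

8.17%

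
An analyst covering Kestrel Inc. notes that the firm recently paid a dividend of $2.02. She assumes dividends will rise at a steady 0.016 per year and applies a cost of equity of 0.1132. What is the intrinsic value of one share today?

$21.11

Gordon growth model: P₀ = D₁/(r − g). D₁ = 2.02 × (1 + 0.016) = 2.0523.
P₀ = 2.0523 / (0.1132 − 0.016) = 2.0523 / 0.0972 = 21.1144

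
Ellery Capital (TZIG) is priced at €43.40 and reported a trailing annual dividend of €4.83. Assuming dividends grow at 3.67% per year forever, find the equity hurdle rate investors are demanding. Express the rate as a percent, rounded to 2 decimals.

Rearranging the constant-growth DDM: r = D₁/P₀ + g.
D₁ = 4.83 × (1 + 0.0367) = 5.0073.
r = 5.0073 / 43.40 + 0.0367 = 0.11537 + 0.0367 = 0.15207

15.21%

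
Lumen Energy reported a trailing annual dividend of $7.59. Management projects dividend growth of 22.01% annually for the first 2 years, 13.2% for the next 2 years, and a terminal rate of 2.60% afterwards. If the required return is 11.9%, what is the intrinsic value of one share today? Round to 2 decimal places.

Three-stage DDM. Project D₁…D_4; terminal Gordon value at t=4 with g = 0.026; discount at r = 0.119.
D_1 = 9.2606
D_2 = 11.2988
D_3 = 12.7903
D_4 = 14.4786
TV_4 = 14.8550/(0.119−0.026) = 159.7313
P₀ = Σ Dₜ/(1+r)ᵗ + TV_4/(1+r)^4 = 137.5372

$137.54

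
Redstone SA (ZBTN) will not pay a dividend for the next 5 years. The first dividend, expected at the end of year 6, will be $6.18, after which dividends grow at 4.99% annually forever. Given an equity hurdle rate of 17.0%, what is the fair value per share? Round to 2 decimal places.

$23.47

Deferred-dividend DDM. At t=5 the remaining stream is a growing perpetuity with first payment D_6 = 6.18.
V_5 = D_6/(r−g) = 6.18/(0.17−0.0499) = 51.4571
P₀ = V_5/(1+r)^5 = 51.4571/(1+0.17)^5 = 23.4702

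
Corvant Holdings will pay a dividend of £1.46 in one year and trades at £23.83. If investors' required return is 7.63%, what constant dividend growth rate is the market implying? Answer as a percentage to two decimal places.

From P₀ = D₁/(r − g), the implied growth is g = r − D₁/P₀.
g = 0.0763 − 1.46/23.83 = 0.0763 − 0.06127 = 0.01503

1.50%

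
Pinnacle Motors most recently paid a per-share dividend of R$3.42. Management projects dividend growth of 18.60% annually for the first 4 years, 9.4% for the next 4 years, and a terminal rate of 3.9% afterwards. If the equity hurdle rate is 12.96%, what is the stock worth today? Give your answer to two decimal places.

R$72.76

Three-stage DDM. Project D₁…D_8; terminal Gordon value at t=8 with g = 0.039; discount at r = 0.1296.
D_1 = 4.0561
D_2 = 4.8106
D_3 = 5.7053
D_4 = 6.7665
D_5 = 7.4026
D_6 = 8.0984
D_7 = 8.8597
D_8 = 9.6925
TV_8 = 10.0705/(0.1296−0.039) = 111.1531
P₀ = Σ Dₜ/(1+r)ᵗ + TV_8/(1+r)^8 = 72.7594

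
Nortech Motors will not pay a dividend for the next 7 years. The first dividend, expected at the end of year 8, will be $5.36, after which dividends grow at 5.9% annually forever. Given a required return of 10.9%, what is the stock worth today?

$51.96

Deferred-dividend DDM. At t=7 the remaining stream is a growing perpetuity with first payment D_8 = 5.36.
V_7 = D_8/(r−g) = 5.36/(0.109−0.059) = 107.2000
P₀ = V_7/(1+r)^7 = 107.2000/(1+0.109)^7 = 51.9606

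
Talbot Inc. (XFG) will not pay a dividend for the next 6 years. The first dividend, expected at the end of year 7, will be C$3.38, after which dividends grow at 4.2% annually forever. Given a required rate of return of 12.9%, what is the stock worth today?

C$18.76

Deferred-dividend DDM. At t=6 the remaining stream is a growing perpetuity with first payment D_7 = 3.38.
V_6 = D_7/(r−g) = 3.38/(0.129−0.042) = 38.8506
P₀ = V_6/(1+r)^6 = 38.8506/(1+0.129)^6 = 18.7600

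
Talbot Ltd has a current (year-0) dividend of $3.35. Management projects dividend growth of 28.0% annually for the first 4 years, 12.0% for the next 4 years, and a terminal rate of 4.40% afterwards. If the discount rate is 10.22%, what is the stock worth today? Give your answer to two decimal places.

$161.65

Three-stage DDM. Project D₁…D_8; terminal Gordon value at t=8 with g = 0.044; discount at r = 0.1022.
D_1 = 4.2880
D_2 = 5.4886
D_3 = 7.0255
D_4 = 8.9926
D_5 = 10.0717
D_6 = 11.2803
D_7 = 12.6339
D_8 = 14.1500
TV_8 = 14.7726/(0.1022−0.044) = 253.8249
P₀ = Σ Dₜ/(1+r)ᵗ + TV_8/(1+r)^8 = 161.6546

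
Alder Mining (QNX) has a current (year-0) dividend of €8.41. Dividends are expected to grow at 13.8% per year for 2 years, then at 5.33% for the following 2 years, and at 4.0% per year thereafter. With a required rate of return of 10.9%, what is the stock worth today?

€154.29

Three-stage DDM. Project D₁…D_4; terminal Gordon value at t=4 with g = 0.04; discount at r = 0.109.
D_1 = 9.5706
D_2 = 10.8913
D_3 = 11.4718
D_4 = 12.0833
TV_4 = 12.5666/(0.109−0.04) = 182.1247
P₀ = Σ Dₜ/(1+r)ᵗ + TV_4/(1+r)^4 = 154.2892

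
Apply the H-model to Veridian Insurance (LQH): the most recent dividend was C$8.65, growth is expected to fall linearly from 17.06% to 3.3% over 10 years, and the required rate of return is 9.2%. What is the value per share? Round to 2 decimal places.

H-model: P₀ = D₀[(1+g_L) + H(g_S−g_L)]/(r−g_L), with H = 10/2 = 5.
P₀ = 8.65 × [(1+0.033) + 5×(0.1706−0.033)] / (0.092−0.033)
   = 8.65 × 1.7210 / 0.059 = 252.3161

C$252.32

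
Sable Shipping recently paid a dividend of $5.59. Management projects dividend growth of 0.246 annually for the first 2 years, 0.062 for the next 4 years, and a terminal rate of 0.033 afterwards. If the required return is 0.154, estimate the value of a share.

$73.73

Three-stage DDM. Project D₁…D_6; terminal Gordon value at t=6 with g = 0.033; discount at r = 0.154.
D_1 = 6.9651
D_2 = 8.6786
D_3 = 9.2166
D_4 = 9.7881
D_5 = 10.3949
D_6 = 11.0394
TV_6 = 11.4037/(0.154−0.033) = 94.2456
P₀ = Σ Dₜ/(1+r)ᵗ + TV_6/(1+r)^6 = 73.7272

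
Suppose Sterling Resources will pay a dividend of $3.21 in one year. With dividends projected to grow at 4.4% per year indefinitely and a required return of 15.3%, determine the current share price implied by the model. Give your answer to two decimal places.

$29.45

Gordon growth model: P₀ = D₁/(r − g), with D₁ = 3.21 given directly.
P₀ = 3.2100 / (0.153 − 0.044) = 3.2100 / 0.109 = 29.4495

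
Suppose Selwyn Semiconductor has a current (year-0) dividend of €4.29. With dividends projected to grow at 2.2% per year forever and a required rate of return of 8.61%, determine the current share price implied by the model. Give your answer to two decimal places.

Gordon growth model: P₀ = D₁/(r − g). D₁ = 4.29 × (1 + 0.022) = 4.3844.
P₀ = 4.3844 / (0.0861 − 0.022) = 4.3844 / 0.0641 = 68.3991

€68.40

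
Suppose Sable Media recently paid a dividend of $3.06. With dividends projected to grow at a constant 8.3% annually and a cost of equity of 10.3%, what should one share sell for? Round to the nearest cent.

$165.70

Gordon growth model: P₀ = D₁/(r − g). D₁ = 3.06 × (1 + 0.083) = 3.3140.
P₀ = 3.3140 / (0.103 − 0.083) = 3.3140 / 0.02 = 165.6990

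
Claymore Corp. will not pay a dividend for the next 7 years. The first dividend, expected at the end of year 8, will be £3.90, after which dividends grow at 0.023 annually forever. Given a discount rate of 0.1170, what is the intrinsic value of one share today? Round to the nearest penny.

Deferred-dividend DDM. At t=7 the remaining stream is a growing perpetuity with first payment D_8 = 3.90.
V_7 = D_8/(r−g) = 3.90/(0.117−0.023) = 41.4894
P₀ = V_7/(1+r)^7 = 41.4894/(1+0.117)^7 = 19.1234

£19.12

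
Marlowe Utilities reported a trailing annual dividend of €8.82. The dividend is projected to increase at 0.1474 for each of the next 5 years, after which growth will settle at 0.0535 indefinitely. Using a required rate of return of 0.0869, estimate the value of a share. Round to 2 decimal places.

€416.77

Two-stage DDM. Project D₁…D_5 at 0.1474, terminal growth 0.0535, discount at r = 0.0869.
D_1 = 10.1201
D_2 = 11.6118
D_3 = 13.3233
D_4 = 15.2872
D_5 = 17.5405
Terminal value at t=5: TV = D_6/(r−g) = 18.4790/(0.0869−0.0535) = 553.2621
P₀ = 10.1201/(1+0.0869)^1 + 11.6118/(1+0.0869)^2 + 13.3233/(1+0.0869)^3 + 15.2872/(1+0.0869)^4 + 17.5405/(1+0.0869)^5 + 553.2621/(1+0.0869)^5 = 416.7737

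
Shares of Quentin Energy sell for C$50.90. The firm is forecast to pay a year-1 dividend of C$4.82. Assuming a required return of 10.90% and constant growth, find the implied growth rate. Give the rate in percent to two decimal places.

From P₀ = D₁/(r − g), the implied growth is g = r − D₁/P₀.
g = 0.109 − 4.82/50.90 = 0.109 − 0.09470 = 0.01430

1.43%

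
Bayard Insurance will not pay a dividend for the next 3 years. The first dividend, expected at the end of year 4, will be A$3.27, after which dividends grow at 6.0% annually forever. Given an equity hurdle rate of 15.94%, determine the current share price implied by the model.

A$21.11

Deferred-dividend DDM. At t=3 the remaining stream is a growing perpetuity with first payment D_4 = 3.27.
V_3 = D_4/(r−g) = 3.27/(0.1594−0.06) = 32.8974
P₀ = V_3/(1+r)^3 = 32.8974/(1+0.1594)^3 = 21.1087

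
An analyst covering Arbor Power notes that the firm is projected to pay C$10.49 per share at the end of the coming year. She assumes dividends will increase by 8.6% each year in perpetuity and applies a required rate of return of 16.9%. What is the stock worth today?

C$126.39

Gordon growth model: P₀ = D₁/(r − g), with D₁ = 10.49 given directly.
P₀ = 10.4900 / (0.169 − 0.086) = 10.4900 / 0.083 = 126.3855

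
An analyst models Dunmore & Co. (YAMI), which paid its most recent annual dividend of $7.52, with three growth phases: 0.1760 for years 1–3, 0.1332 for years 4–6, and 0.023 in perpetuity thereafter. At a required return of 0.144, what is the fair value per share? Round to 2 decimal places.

Three-stage DDM. Project D₁…D_6; terminal Gordon value at t=6 with g = 0.023; discount at r = 0.144.
D_1 = 8.8435
D_2 = 10.4000
D_3 = 12.2304
D_4 = 13.8595
D_5 = 15.7055
D_6 = 17.7975
TV_6 = 18.2069/(0.144−0.023) = 150.4699
P₀ = Σ Dₜ/(1+r)ᵗ + TV_6/(1+r)^6 = 115.0190

$115.02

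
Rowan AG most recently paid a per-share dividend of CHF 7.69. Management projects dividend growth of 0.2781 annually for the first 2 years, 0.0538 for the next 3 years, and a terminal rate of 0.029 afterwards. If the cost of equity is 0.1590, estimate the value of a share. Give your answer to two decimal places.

Three-stage DDM. Project D₁…D_5; terminal Gordon value at t=5 with g = 0.029; discount at r = 0.159.
D_1 = 9.8286
D_2 = 12.5619
D_3 = 13.2378
D_4 = 13.9499
D_5 = 14.7004
TV_5 = 15.1268/(0.159−0.029) = 116.3597
P₀ = Σ Dₜ/(1+r)ᵗ + TV_5/(1+r)^5 = 96.7349

CHF 96.73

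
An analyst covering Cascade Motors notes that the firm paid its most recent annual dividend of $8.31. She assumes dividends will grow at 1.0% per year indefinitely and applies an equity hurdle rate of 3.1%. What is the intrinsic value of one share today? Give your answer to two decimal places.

$399.67

Gordon growth model: P₀ = D₁/(r − g). D₁ = 8.31 × (1 + 0.01) = 8.3931.
P₀ = 8.3931 / (0.031 − 0.01) = 8.3931 / 0.021 = 399.6714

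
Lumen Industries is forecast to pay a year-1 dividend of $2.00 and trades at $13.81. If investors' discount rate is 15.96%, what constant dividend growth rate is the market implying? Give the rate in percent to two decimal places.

1.48%

From P₀ = D₁/(r − g), the implied growth is g = r − D₁/P₀.
g = 0.1596 − 2.00/13.81 = 0.1596 − 0.14482 = 0.01478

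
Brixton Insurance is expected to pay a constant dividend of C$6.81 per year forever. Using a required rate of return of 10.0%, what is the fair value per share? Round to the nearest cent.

Zero-growth DDM (perpetuity): P₀ = D/r = 6.81 / 0.1 = 68.1000

C$68.10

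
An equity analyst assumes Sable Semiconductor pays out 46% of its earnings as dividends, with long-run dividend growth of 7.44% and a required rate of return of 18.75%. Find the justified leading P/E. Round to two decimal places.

Justified leading P/E = b/(r−g) = 0.46/(0.1875−0.0744) = 4.0672

4.07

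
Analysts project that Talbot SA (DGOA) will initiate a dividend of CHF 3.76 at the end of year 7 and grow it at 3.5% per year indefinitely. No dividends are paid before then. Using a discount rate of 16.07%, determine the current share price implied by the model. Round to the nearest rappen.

CHF 12.23

Deferred-dividend DDM. At t=6 the remaining stream is a growing perpetuity with first payment D_7 = 3.76.
V_6 = D_7/(r−g) = 3.76/(0.1607−0.035) = 29.9125
P₀ = V_6/(1+r)^6 = 29.9125/(1+0.1607)^6 = 12.2330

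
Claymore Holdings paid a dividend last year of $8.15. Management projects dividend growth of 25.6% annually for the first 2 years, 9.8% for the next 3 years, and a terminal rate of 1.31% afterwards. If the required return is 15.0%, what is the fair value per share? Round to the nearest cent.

Three-stage DDM. Project D₁…D_5; terminal Gordon value at t=5 with g = 0.0131; discount at r = 0.15.
D_1 = 10.2364
D_2 = 12.8569
D_3 = 14.1169
D_4 = 15.5004
D_5 = 17.0194
TV_5 = 17.2423/(0.15−0.0131) = 125.9484
P₀ = Σ Dₜ/(1+r)ᵗ + TV_5/(1+r)^5 = 107.8476

$107.85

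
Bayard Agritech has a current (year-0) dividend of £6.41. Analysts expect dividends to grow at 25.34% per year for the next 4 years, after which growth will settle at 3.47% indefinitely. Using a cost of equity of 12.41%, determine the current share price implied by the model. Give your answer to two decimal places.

£148.59

Two-stage DDM. Project D₁…D_4 at 0.2534, terminal growth 0.0347, discount at r = 0.1241.
D_1 = 8.0343
D_2 = 10.0702
D_3 = 12.6220
D_4 = 15.8204
Terminal value at t=4: TV = D_5/(r−g) = 16.3693/(0.1241−0.0347) = 183.1023
P₀ = 8.0343/(1+0.1241)^1 + 10.0702/(1+0.1241)^2 + 12.6220/(1+0.1241)^3 + 15.8204/(1+0.1241)^4 + 183.1023/(1+0.1241)^4 = 148.5875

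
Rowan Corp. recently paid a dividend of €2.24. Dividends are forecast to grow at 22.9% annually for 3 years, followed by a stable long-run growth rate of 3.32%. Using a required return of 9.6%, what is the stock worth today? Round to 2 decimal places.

Two-stage DDM. Project D₁…D_3 at 0.229, terminal growth 0.0332, discount at r = 0.096.
D_1 = 2.7530
D_2 = 3.3834
D_3 = 4.1582
Terminal value at t=3: TV = D_4/(r−g) = 4.2962/(0.096−0.0332) = 68.4114
P₀ = 2.7530/(1+0.096)^1 + 3.3834/(1+0.096)^2 + 4.1582/(1+0.096)^3 + 68.4114/(1+0.096)^3 = 60.4502

€60.45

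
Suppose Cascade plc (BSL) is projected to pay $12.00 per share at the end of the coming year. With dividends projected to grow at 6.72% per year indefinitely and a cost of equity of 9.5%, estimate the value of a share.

Gordon growth model: P₀ = D₁/(r − g), with D₁ = 12.00 given directly.
P₀ = 12.0000 / (0.095 − 0.0672) = 12.0000 / 0.0278 = 431.6547

$431.65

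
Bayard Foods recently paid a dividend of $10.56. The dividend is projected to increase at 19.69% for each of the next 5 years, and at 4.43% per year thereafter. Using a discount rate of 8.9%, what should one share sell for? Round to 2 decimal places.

$466.40

Two-stage DDM. Project D₁…D_5 at 0.1969, terminal growth 0.0443, discount at r = 0.089.
D_1 = 12.6393
D_2 = 15.1279
D_3 = 18.1066
D_4 = 21.6718
D_5 = 25.9390
Terminal value at t=5: TV = D_6/(r−g) = 27.0881/(0.089−0.0443) = 605.9977
P₀ = 12.6393/(1+0.089)^1 + 15.1279/(1+0.089)^2 + 18.1066/(1+0.089)^3 + 21.6718/(1+0.089)^4 + 25.9390/(1+0.089)^5 + 605.9977/(1+0.089)^5 = 466.3968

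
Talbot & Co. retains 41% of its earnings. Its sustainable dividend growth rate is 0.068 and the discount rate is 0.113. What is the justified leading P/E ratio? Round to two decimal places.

Payout ratio b = 1 − 0.41 = 0.59.
Justified leading P/E = b/(r−g) = 0.59/(0.113−0.068) = 13.1111

13.11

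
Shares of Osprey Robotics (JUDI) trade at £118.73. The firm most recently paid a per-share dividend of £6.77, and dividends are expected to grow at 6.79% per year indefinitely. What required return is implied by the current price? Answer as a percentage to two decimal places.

12.88%

Rearranging the constant-growth DDM: r = D₁/P₀ + g.
D₁ = 6.77 × (1 + 0.0679) = 7.2297.
r = 7.2297 / 118.73 + 0.0679 = 0.06089 + 0.0679 = 0.12879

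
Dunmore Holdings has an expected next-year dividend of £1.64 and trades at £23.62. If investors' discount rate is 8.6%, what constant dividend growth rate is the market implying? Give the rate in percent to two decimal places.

1.66%

From P₀ = D₁/(r − g), the implied growth is g = r − D₁/P₀.
g = 0.086 − 1.64/23.62 = 0.086 − 0.06943 = 0.01657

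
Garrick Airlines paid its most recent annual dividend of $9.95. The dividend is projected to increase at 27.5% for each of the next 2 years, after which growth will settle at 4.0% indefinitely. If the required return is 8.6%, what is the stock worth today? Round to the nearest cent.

Two-stage DDM. Project D₁…D_2 at 0.275, terminal growth 0.04, discount at r = 0.086.
D_1 = 12.6862
D_2 = 16.1750
Terminal value at t=2: TV = D_3/(r−g) = 16.8220/(0.086−0.04) = 365.6949
P₀ = 12.6862/(1+0.086)^1 + 16.1750/(1+0.086)^2 + 365.6949/(1+0.086)^2 = 335.4659

$335.47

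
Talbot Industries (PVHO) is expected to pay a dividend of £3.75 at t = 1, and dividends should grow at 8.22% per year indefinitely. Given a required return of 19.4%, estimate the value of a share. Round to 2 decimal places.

Gordon growth model: P₀ = D₁/(r − g), with D₁ = 3.75 given directly.
P₀ = 3.7500 / (0.194 − 0.0822) = 3.7500 / 0.1118 = 33.5420

£33.54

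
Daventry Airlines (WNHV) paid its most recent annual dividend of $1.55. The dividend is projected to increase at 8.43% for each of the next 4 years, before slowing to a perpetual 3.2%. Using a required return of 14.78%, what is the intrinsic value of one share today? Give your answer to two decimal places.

Two-stage DDM. Project D₁…D_4 at 0.0843, terminal growth 0.032, discount at r = 0.1478.
D_1 = 1.6807
D_2 = 1.8223
D_3 = 1.9760
D_4 = 2.1425
Terminal value at t=4: TV = D_5/(r−g) = 2.2111/(0.1478−0.032) = 19.0942
P₀ = 1.6807/(1+0.1478)^1 + 1.8223/(1+0.1478)^2 + 1.9760/(1+0.1478)^3 + 2.1425/(1+0.1478)^4 + 19.0942/(1+0.1478)^4 = 16.3897

$16.39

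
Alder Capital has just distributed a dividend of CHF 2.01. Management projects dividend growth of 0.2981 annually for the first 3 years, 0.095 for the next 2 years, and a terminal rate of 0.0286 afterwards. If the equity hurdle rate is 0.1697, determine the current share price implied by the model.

Three-stage DDM. Project D₁…D_5; terminal Gordon value at t=5 with g = 0.0286; discount at r = 0.1697.
D_1 = 2.6092
D_2 = 3.3870
D_3 = 4.3966
D_4 = 4.8143
D_5 = 5.2717
TV_5 = 5.4224/(0.1697−0.0286) = 38.4298
P₀ = Σ Dₜ/(1+r)ᵗ + TV_5/(1+r)^5 = 29.9835

CHF 29.98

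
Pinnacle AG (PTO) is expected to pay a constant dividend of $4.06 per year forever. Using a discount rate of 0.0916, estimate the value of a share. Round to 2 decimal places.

$44.32

Zero-growth DDM (perpetuity): P₀ = D/r = 4.06 / 0.0916 = 44.3231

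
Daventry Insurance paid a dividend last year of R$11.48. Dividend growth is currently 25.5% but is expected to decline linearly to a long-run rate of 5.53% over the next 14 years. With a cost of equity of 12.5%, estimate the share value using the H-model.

R$404.06

H-model: P₀ = D₀[(1+g_L) + H(g_S−g_L)]/(r−g_L), with H = 14/2 = 7.
P₀ = 11.48 × [(1+0.0553) + 7×(0.255−0.0553)] / (0.125−0.0553)
   = 11.48 × 2.4532 / 0.0697 = 404.0565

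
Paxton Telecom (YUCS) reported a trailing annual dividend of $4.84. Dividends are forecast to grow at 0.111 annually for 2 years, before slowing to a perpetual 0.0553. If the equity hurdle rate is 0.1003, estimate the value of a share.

Two-stage DDM. Project D₁…D_2 at 0.111, terminal growth 0.0553, discount at r = 0.1003.
D_1 = 5.3772
D_2 = 5.9741
Terminal value at t=2: TV = D_3/(r−g) = 6.3045/(0.1003−0.0553) = 140.0996
P₀ = 5.3772/(1+0.1003)^1 + 5.9741/(1+0.1003)^2 + 140.0996/(1+0.1003)^2 = 125.5433

$125.54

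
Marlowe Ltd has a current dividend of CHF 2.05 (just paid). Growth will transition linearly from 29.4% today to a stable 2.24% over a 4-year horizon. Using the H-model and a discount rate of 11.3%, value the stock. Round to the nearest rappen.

H-model: P₀ = D₀[(1+g_L) + H(g_S−g_L)]/(r−g_L), with H = 4/2 = 2.
P₀ = 2.05 × [(1+0.0224) + 2×(0.294−0.0224)] / (0.113−0.0224)
   = 2.05 × 1.5656 / 0.0906 = 35.4247

CHF 35.42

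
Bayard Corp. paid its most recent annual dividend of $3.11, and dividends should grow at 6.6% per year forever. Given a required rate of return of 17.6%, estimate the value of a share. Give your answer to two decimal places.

Gordon growth model: P₀ = D₁/(r − g). D₁ = 3.11 × (1 + 0.066) = 3.3153.
P₀ = 3.3153 / (0.176 − 0.066) = 3.3153 / 0.11 = 30.1387

$30.14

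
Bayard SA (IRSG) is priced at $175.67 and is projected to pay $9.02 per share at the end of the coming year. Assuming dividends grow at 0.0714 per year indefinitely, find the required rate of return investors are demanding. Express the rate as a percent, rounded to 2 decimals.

12.27%

Rearranging the constant-growth DDM: r = D₁/P₀ + g.
r = 9.0200 / 175.67 + 0.0714 = 0.05135 + 0.0714 = 0.12275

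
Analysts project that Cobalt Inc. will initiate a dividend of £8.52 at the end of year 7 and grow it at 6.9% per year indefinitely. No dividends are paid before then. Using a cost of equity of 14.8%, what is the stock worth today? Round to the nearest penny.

£47.12

Deferred-dividend DDM. At t=6 the remaining stream is a growing perpetuity with first payment D_7 = 8.52.
V_6 = D_7/(r−g) = 8.52/(0.148−0.069) = 107.8481
P₀ = V_6/(1+r)^6 = 107.8481/(1+0.148)^6 = 47.1152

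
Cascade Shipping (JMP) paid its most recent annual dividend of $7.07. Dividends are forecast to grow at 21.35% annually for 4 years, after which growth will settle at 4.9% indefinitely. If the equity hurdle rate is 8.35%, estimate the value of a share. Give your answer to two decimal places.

$376.08

Two-stage DDM. Project D₁…D_4 at 0.2135, terminal growth 0.049, discount at r = 0.0835.
D_1 = 8.5794
D_2 = 10.4112
D_3 = 12.6339
D_4 = 15.3313
Terminal value at t=4: TV = D_5/(r−g) = 16.0825/(0.0835−0.049) = 466.1599
P₀ = 8.5794/(1+0.0835)^1 + 10.4112/(1+0.0835)^2 + 12.6339/(1+0.0835)^3 + 15.3313/(1+0.0835)^4 + 466.1599/(1+0.0835)^4 = 376.0785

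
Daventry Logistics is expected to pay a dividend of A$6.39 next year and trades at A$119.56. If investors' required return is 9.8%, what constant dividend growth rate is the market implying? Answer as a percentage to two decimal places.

From P₀ = D₁/(r − g), the implied growth is g = r − D₁/P₀.
g = 0.098 − 6.39/119.56 = 0.098 − 0.05345 = 0.04455

4.46%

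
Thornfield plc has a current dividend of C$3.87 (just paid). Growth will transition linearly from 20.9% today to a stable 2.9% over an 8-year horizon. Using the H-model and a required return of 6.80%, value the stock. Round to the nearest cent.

H-model: P₀ = D₀[(1+g_L) + H(g_S−g_L)]/(r−g_L), with H = 8/2 = 4.
P₀ = 3.87 × [(1+0.029) + 4×(0.209−0.029)] / (0.068−0.029)
   = 3.87 × 1.7490 / 0.039 = 173.5546

C$173.55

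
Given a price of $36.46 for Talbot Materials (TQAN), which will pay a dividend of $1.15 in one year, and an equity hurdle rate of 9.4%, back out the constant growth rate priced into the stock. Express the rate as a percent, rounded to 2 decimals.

6.25%

From P₀ = D₁/(r − g), the implied growth is g = r − D₁/P₀.
g = 0.094 − 1.15/36.46 = 0.094 − 0.03154 = 0.06246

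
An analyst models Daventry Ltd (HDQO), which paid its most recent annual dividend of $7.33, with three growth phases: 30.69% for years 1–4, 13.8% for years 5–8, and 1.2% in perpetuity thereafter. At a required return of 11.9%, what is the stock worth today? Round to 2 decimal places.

Three-stage DDM. Project D₁…D_8; terminal Gordon value at t=8 with g = 0.012; discount at r = 0.119.
D_1 = 9.5796
D_2 = 12.5195
D_3 = 16.3618
D_4 = 21.3832
D_5 = 24.3341
D_6 = 27.6922
D_7 = 31.5138
D_8 = 35.8627
TV_8 = 36.2930/(0.119−0.012) = 339.1870
P₀ = Σ Dₜ/(1+r)ᵗ + TV_8/(1+r)^8 = 238.7565

$238.76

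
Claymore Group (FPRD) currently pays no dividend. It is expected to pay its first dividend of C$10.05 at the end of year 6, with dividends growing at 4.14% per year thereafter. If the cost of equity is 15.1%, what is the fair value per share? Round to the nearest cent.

C$45.39

Deferred-dividend DDM. At t=5 the remaining stream is a growing perpetuity with first payment D_6 = 10.05.
V_5 = D_6/(r−g) = 10.05/(0.151−0.0414) = 91.6971
P₀ = V_5/(1+r)^5 = 91.6971/(1+0.151)^5 = 45.3920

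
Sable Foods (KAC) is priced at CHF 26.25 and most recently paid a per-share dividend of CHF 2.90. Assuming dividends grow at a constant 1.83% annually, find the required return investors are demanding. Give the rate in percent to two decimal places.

Rearranging the constant-growth DDM: r = D₁/P₀ + g.
D₁ = 2.90 × (1 + 0.0183) = 2.9531.
r = 2.9531 / 26.25 + 0.0183 = 0.11250 + 0.0183 = 0.13080

13.08%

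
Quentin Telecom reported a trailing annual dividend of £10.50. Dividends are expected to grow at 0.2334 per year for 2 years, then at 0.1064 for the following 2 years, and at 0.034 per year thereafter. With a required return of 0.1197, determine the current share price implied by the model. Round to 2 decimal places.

Three-stage DDM. Project D₁…D_4; terminal Gordon value at t=4 with g = 0.034; discount at r = 0.1197.
D_1 = 12.9507
D_2 = 15.9734
D_3 = 17.6730
D_4 = 19.5534
TV_4 = 20.2182/(0.1197−0.034) = 235.9181
P₀ = Σ Dₜ/(1+r)ᵗ + TV_4/(1+r)^4 = 199.4271

£199.43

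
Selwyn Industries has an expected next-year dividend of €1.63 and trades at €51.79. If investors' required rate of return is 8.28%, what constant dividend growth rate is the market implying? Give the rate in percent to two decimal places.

5.13%

From P₀ = D₁/(r − g), the implied growth is g = r − D₁/P₀.
g = 0.0828 − 1.63/51.79 = 0.0828 − 0.03147 = 0.05133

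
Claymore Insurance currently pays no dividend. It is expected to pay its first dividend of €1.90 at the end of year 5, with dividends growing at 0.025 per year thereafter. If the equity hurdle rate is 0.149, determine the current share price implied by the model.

Deferred-dividend DDM. At t=4 the remaining stream is a growing perpetuity with first payment D_5 = 1.90.
V_4 = D_5/(r−g) = 1.90/(0.149−0.025) = 15.3226
P₀ = V_4/(1+r)^4 = 15.3226/(1+0.149)^4 = 8.7913

€8.79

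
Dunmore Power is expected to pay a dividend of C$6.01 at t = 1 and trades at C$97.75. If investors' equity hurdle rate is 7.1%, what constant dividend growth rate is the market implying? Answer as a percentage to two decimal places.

0.95%

From P₀ = D₁/(r − g), the implied growth is g = r − D₁/P₀.
g = 0.071 − 6.01/97.75 = 0.071 − 0.06148 = 0.00952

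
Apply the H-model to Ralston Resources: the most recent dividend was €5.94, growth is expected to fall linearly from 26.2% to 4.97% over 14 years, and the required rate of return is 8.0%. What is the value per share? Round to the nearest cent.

€497.12

H-model: P₀ = D₀[(1+g_L) + H(g_S−g_L)]/(r−g_L), with H = 14/2 = 7.
P₀ = 5.94 × [(1+0.0497) + 7×(0.262−0.0497)] / (0.08−0.0497)
   = 5.94 × 2.5358 / 0.0303 = 497.1172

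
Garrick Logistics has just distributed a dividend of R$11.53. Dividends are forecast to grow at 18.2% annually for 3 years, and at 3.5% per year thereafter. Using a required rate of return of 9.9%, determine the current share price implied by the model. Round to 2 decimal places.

Two-stage DDM. Project D₁…D_3 at 0.182, terminal growth 0.035, discount at r = 0.099.
D_1 = 13.6285
D_2 = 16.1088
D_3 = 19.0406
Terminal value at t=3: TV = D_4/(r−g) = 19.7071/(0.099−0.035) = 307.9230
P₀ = 13.6285/(1+0.099)^1 + 16.1088/(1+0.099)^2 + 19.0406/(1+0.099)^3 + 307.9230/(1+0.099)^3 = 272.0619

R$272.06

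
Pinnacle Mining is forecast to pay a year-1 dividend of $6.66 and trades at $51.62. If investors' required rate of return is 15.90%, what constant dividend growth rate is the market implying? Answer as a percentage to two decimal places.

3.00%

From P₀ = D₁/(r − g), the implied growth is g = r − D₁/P₀.
g = 0.159 − 6.66/51.62 = 0.159 − 0.12902 = 0.02998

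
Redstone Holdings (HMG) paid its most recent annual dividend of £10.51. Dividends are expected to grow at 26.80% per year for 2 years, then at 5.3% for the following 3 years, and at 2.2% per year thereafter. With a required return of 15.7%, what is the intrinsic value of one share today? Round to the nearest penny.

£127.64

Three-stage DDM. Project D₁…D_5; terminal Gordon value at t=5 with g = 0.022; discount at r = 0.157.
D_1 = 13.3267
D_2 = 16.8982
D_3 = 17.7938
D_4 = 18.7369
D_5 = 19.7300
TV_5 = 20.1640/(0.157−0.022) = 149.3631
P₀ = Σ Dₜ/(1+r)ᵗ + TV_5/(1+r)^5 = 127.6429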